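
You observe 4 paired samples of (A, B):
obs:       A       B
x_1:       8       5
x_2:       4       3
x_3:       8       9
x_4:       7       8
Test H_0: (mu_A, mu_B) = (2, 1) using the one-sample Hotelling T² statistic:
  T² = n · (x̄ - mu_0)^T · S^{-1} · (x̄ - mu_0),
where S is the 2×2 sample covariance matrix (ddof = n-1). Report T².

Step 1 — sample mean vector:
  mean(A) = (8 + 4 + 8 + 7) / 4 = 27/4 = 6.75
  mean(B) = (5 + 3 + 9 + 8) / 4 = 25/4 = 6.25
  x̄ = (6.75, 6.25),  deviation x̄ - mu_0 = (6.75, 6.25) - (2, 1) = (4.75, 5.25).

Step 2 — sample covariance matrix, S[i,j] = (1/(n-1)) · Σ_k (x_{k,i} - mean_i) · (x_{k,j} - mean_j), divisor n-1 = 3:
  S[A,A] = ((1.25)·(1.25) + (-2.75)·(-2.75) + (1.25)·(1.25) + (0.25)·(0.25)) / 3 = 10.75/3 = 3.5833
  S[A,B] = ((1.25)·(-1.25) + (-2.75)·(-3.25) + (1.25)·(2.75) + (0.25)·(1.75)) / 3 = 11.25/3 = 3.75
  S[B,B] = ((-1.25)·(-1.25) + (-3.25)·(-3.25) + (2.75)·(2.75) + (1.75)·(1.75)) / 3 = 22.75/3 = 7.5833
  S = [[3.5833, 3.75],
 [3.75, 7.5833]].

Step 3 — invert S. det(S) = 3.5833·7.5833 - (3.75)² = 13.1111.
  S^{-1} = (1/det) · [[d, -b], [-b, a]] = [[0.5784, -0.286],
 [-0.286, 0.2733]].

Step 4 — quadratic form (x̄ - mu_0)^T · S^{-1} · (x̄ - mu_0):
  S^{-1} · (x̄ - mu_0) = (1.2458, 0.0763),
  (x̄ - mu_0)^T · [...] = (4.75)·(1.2458) + (5.25)·(0.0763) = 6.3178.

Step 5 — scale by n: T² = 4 · 6.3178 = 25.2712.

T² ≈ 25.2712


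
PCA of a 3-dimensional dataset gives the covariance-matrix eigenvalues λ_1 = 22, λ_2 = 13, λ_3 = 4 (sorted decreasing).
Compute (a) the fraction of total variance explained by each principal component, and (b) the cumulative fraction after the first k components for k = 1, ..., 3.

Step 1 — total variance = trace(Sigma) = Σ λ_i = 22 + 13 + 4 = 39.

Step 2 — fraction explained by component i = λ_i / Σ λ:
  PC1: 22/39 = 0.5641
  PC2: 13/39 = 0.3333
  PC3: 4/39 = 0.1026

Step 3 — cumulative fraction after k components = (λ_1 + ... + λ_k) / Σ λ:
  k = 1: 22/39 = 0.5641
  k = 2: (22 + 13)/39 = 35/39 = 0.8974
  k = 3: (22 + 13 + 4)/39 = 39/39 = 1

Summary (fraction, with percent):

explained: PC1 0.5641 (56.41%), PC2 0.3333 (33.33%), PC3 0.1026 (10.26%);  cumulative: 0.5641, 0.8974, 1


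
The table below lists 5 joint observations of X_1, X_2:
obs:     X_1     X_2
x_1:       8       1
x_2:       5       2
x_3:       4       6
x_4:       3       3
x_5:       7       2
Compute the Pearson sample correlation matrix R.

Step 1 — column means:
  mean(X_1) = (8 + 5 + 4 + 3 + 7) / 5 = 27/5 = 5.4
  mean(X_2) = (1 + 2 + 6 + 3 + 2) / 5 = 14/5 = 2.8

Step 2 — sample variances and covariances s[i,j] = (1/(n-1)) · Σ_k (x_{k,i} - mean_i) · (x_{k,j} - mean_j), with n-1 = 4:
  s[X_1,X_1] = ((2.6)·(2.6) + (-0.4)·(-0.4) + (-1.4)·(-1.4) + (-2.4)·(-2.4) + (1.6)·(1.6)) / 4 = 17.2/4 = 4.3
  s[X_1,X_2] = ((2.6)·(-1.8) + (-0.4)·(-0.8) + (-1.4)·(3.2) + (-2.4)·(0.2) + (1.6)·(-0.8)) / 4 = -10.6/4 = -2.65
  s[X_2,X_2] = ((-1.8)·(-1.8) + (-0.8)·(-0.8) + (3.2)·(3.2) + (0.2)·(0.2) + (-0.8)·(-0.8)) / 4 = 14.8/4 = 3.7
  Sample standard deviations s_i = √(s[i,i]):
  s(X_1) = √(4.3) = 2.0736
  s(X_2) = √(3.7) = 1.9235

Step 3 — r_{ij} = s_{ij} / (s_i · s_j):
  r[X_1,X_1] = 1 (diagonal).
  r[X_1,X_2] = -2.65 / (2.0736 · 1.9235) = -2.65 / 3.9887 = -0.6644
  r[X_2,X_2] = 1 (diagonal).

R is symmetric with unit diagonal. Assembling:

R = [[1, -0.6644],
 [-0.6644, 1]]


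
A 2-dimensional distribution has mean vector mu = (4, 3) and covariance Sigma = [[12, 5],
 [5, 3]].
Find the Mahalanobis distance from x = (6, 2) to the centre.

Step 1 — centre the observation: (x - mu) = (2, -1).

Step 2 — invert Sigma. det(Sigma) = 12·3 - (5)² = 11.
  Sigma^{-1} = (1/det) · [[d, -b], [-b, a]] = [[0.2727, -0.4545],
 [-0.4545, 1.0909]].

Step 3 — form the quadratic (x - mu)^T · Sigma^{-1} · (x - mu):
  Sigma^{-1} · (x - mu) = (1, -2).
  (x - mu)^T · [Sigma^{-1} · (x - mu)] = (2)·(1) + (-1)·(-2) = 4.

Step 4 — take square root: d = √(4) ≈ 2.

d(x, mu) = √(4) ≈ 2


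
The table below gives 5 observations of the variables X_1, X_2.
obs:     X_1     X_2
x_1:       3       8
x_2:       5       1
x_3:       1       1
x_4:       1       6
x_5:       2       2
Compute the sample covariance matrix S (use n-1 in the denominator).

Step 1 — column means:
  mean(X_1) = (3 + 5 + 1 + 1 + 2) / 5 = 12/5 = 2.4
  mean(X_2) = (8 + 1 + 1 + 6 + 2) / 5 = 18/5 = 3.6

Step 2 — sample covariance S[i,j] = (1/(n-1)) · Σ_k (x_{k,i} - mean_i) · (x_{k,j} - mean_j), with n-1 = 4.
  S[X_1,X_1] = ((0.6)·(0.6) + (2.6)·(2.6) + (-1.4)·(-1.4) + (-1.4)·(-1.4) + (-0.4)·(-0.4)) / 4 = 11.2/4 = 2.8
  S[X_1,X_2] = ((0.6)·(4.4) + (2.6)·(-2.6) + (-1.4)·(-2.6) + (-1.4)·(2.4) + (-0.4)·(-1.6)) / 4 = -3.2/4 = -0.8
  S[X_2,X_2] = ((4.4)·(4.4) + (-2.6)·(-2.6) + (-2.6)·(-2.6) + (2.4)·(2.4) + (-1.6)·(-1.6)) / 4 = 41.2/4 = 10.3

S is symmetric (S[j,i] = S[i,j]). Assembling:

S = [[2.8, -0.8],
 [-0.8, 10.3]]


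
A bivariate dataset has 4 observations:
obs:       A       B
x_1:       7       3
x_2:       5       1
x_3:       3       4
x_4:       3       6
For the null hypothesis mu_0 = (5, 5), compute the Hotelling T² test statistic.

Step 1 — sample mean vector:
  mean(A) = (7 + 5 + 3 + 3) / 4 = 18/4 = 4.5
  mean(B) = (3 + 1 + 4 + 6) / 4 = 14/4 = 3.5
  x̄ = (4.5, 3.5),  deviation x̄ - mu_0 = (4.5, 3.5) - (5, 5) = (-0.5, -1.5).

Step 2 — sample covariance matrix, S[i,j] = (1/(n-1)) · Σ_k (x_{k,i} - mean_i) · (x_{k,j} - mean_j), divisor n-1 = 3:
  S[A,A] = ((2.5)·(2.5) + (0.5)·(0.5) + (-1.5)·(-1.5) + (-1.5)·(-1.5)) / 3 = 11/3 = 3.6667
  S[A,B] = ((2.5)·(-0.5) + (0.5)·(-2.5) + (-1.5)·(0.5) + (-1.5)·(2.5)) / 3 = -7/3 = -2.3333
  S[B,B] = ((-0.5)·(-0.5) + (-2.5)·(-2.5) + (0.5)·(0.5) + (2.5)·(2.5)) / 3 = 13/3 = 4.3333
  S = [[3.6667, -2.3333],
 [-2.3333, 4.3333]].

Step 3 — invert S. det(S) = 3.6667·4.3333 - (-2.3333)² = 10.4444.
  S^{-1} = (1/det) · [[d, -b], [-b, a]] = [[0.4149, 0.2234],
 [0.2234, 0.3511]].

Step 4 — quadratic form (x̄ - mu_0)^T · S^{-1} · (x̄ - mu_0):
  S^{-1} · (x̄ - mu_0) = (-0.5426, -0.6383),
  (x̄ - mu_0)^T · [...] = (-0.5)·(-0.5426) + (-1.5)·(-0.6383) = 1.2287.

Step 5 — scale by n: T² = 4 · 1.2287 = 4.9149.

T² ≈ 4.9149


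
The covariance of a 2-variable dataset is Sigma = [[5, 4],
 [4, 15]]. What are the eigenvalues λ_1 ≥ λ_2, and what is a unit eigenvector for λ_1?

Step 1 — characteristic polynomial of 2×2 Sigma:
  det(Sigma - λI) = λ² - trace · λ + det = 0.
  trace = 5 + 15 = 20, det = 5·15 - (4)² = 59.
Step 2 — discriminant:
  Δ = trace² - 4·det = 400 - 236 = 164.
Step 3 — eigenvalues:
  λ = (trace ± √Δ)/2 = (20 ± 12.8062)/2,
  λ_1 = 16.4031,  λ_2 = 3.5969.

Step 4 — unit eigenvector for λ_1: solve (Sigma - λ_1 I)v = 0. First row:
  (5 - 16.4031)·v_x + (4)·v_y = 0, i.e. (-11.4031)·v_x + (4)·v_y = 0,
  so v ∝ (b, λ_1 - a) = (4, 11.4031) = u.
  ||u|| = √((4)² + (11.4031)²) = √(146.0312) ≈ 12.0843,
  v_1 = u/||u|| ≈ (0.331, 0.9436) (||v_1|| = 1).

λ_1 = 16.4031,  λ_2 = 3.5969;  v_1 ≈ (0.331, 0.9436)


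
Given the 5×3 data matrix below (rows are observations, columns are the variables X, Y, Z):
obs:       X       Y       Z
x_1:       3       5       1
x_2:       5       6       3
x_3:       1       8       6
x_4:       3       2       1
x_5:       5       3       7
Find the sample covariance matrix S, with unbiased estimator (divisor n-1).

Step 1 — column means:
  mean(X) = (3 + 5 + 1 + 3 + 5) / 5 = 17/5 = 3.4
  mean(Y) = (5 + 6 + 8 + 2 + 3) / 5 = 24/5 = 4.8
  mean(Z) = (1 + 3 + 6 + 1 + 7) / 5 = 18/5 = 3.6

Step 2 — sample covariance S[i,j] = (1/(n-1)) · Σ_k (x_{k,i} - mean_i) · (x_{k,j} - mean_j), with n-1 = 4.
  S[X,X] = ((-0.4)·(-0.4) + (1.6)·(1.6) + (-2.4)·(-2.4) + (-0.4)·(-0.4) + (1.6)·(1.6)) / 4 = 11.2/4 = 2.8
  S[X,Y] = ((-0.4)·(0.2) + (1.6)·(1.2) + (-2.4)·(3.2) + (-0.4)·(-2.8) + (1.6)·(-1.8)) / 4 = -7.6/4 = -1.9
  S[X,Z] = ((-0.4)·(-2.6) + (1.6)·(-0.6) + (-2.4)·(2.4) + (-0.4)·(-2.6) + (1.6)·(3.4)) / 4 = 0.8/4 = 0.2
  S[Y,Y] = ((0.2)·(0.2) + (1.2)·(1.2) + (3.2)·(3.2) + (-2.8)·(-2.8) + (-1.8)·(-1.8)) / 4 = 22.8/4 = 5.7
  S[Y,Z] = ((0.2)·(-2.6) + (1.2)·(-0.6) + (3.2)·(2.4) + (-2.8)·(-2.6) + (-1.8)·(3.4)) / 4 = 7.6/4 = 1.9
  S[Z,Z] = ((-2.6)·(-2.6) + (-0.6)·(-0.6) + (2.4)·(2.4) + (-2.6)·(-2.6) + (3.4)·(3.4)) / 4 = 31.2/4 = 7.8

S is symmetric (S[j,i] = S[i,j]). Assembling:

S = [[2.8, -1.9, 0.2],
 [-1.9, 5.7, 1.9],
 [0.2, 1.9, 7.8]]


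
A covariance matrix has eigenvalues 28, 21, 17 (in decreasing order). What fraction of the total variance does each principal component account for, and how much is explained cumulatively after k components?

Step 1 — total variance = trace(Sigma) = Σ λ_i = 28 + 21 + 17 = 66.

Step 2 — fraction explained by component i = λ_i / Σ λ:
  PC1: 28/66 = 0.4242
  PC2: 21/66 = 0.3182
  PC3: 17/66 = 0.2576

Step 3 — cumulative fraction after k components = (λ_1 + ... + λ_k) / Σ λ:
  k = 1: 28/66 = 0.4242
  k = 2: (28 + 21)/66 = 49/66 = 0.7424
  k = 3: (28 + 21 + 17)/66 = 66/66 = 1

Summary (fraction, with percent):

explained: PC1 0.4242 (42.42%), PC2 0.3182 (31.82%), PC3 0.2576 (25.76%);  cumulative: 0.4242, 0.7424, 1


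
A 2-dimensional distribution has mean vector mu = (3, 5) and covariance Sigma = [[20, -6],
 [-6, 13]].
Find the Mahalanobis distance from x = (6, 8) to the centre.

Step 1 — centre the observation: (x - mu) = (3, 3).

Step 2 — invert Sigma. det(Sigma) = 20·13 - (-6)² = 224.
  Sigma^{-1} = (1/det) · [[d, -b], [-b, a]] = [[0.058, 0.0268],
 [0.0268, 0.0893]].

Step 3 — form the quadratic (x - mu)^T · Sigma^{-1} · (x - mu):
  Sigma^{-1} · (x - mu) = (0.2545, 0.3482).
  (x - mu)^T · [Sigma^{-1} · (x - mu)] = (3)·(0.2545) + (3)·(0.3482) = 1.808.

Step 4 — take square root: d = √(1.808) ≈ 1.3446.

d(x, mu) = √(1.808) ≈ 1.3446


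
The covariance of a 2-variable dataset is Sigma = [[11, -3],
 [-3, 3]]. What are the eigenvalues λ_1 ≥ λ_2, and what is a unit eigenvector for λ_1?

Step 1 — characteristic polynomial of 2×2 Sigma:
  det(Sigma - λI) = λ² - trace · λ + det = 0.
  trace = 11 + 3 = 14, det = 11·3 - (-3)² = 24.
Step 2 — discriminant:
  Δ = trace² - 4·det = 196 - 96 = 100.
Step 3 — eigenvalues:
  λ = (trace ± √Δ)/2 = (14 ± 10)/2,
  λ_1 = 12,  λ_2 = 2.

Step 4 — unit eigenvector for λ_1: solve (Sigma - λ_1 I)v = 0. First row:
  (11 - 12)·v_x + (-3)·v_y = 0, i.e. (-1)·v_x + (-3)·v_y = 0,
  so v ∝ (b, λ_1 - a) = (-3, 1); multiply by -1 so the first entry is positive: u = (3, -1).
  ||u|| = √((3)² + (-1)²) = √(10) ≈ 3.1623,
  v_1 = u/||u|| ≈ (0.9487, -0.3162) (||v_1|| = 1).

λ_1 = 12,  λ_2 = 2;  v_1 ≈ (0.9487, -0.3162)


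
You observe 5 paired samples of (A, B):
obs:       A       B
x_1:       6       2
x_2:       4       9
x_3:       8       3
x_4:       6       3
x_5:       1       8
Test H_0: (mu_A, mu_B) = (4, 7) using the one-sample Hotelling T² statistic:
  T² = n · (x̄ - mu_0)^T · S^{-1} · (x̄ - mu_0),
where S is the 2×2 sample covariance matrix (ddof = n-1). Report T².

Step 1 — sample mean vector:
  mean(A) = (6 + 4 + 8 + 6 + 1) / 5 = 25/5 = 5
  mean(B) = (2 + 9 + 3 + 3 + 8) / 5 = 25/5 = 5
  x̄ = (5, 5),  deviation x̄ - mu_0 = (5, 5) - (4, 7) = (1, -2).

Step 2 — sample covariance matrix, S[i,j] = (1/(n-1)) · Σ_k (x_{k,i} - mean_i) · (x_{k,j} - mean_j), divisor n-1 = 4:
  S[A,A] = ((1)·(1) + (-1)·(-1) + (3)·(3) + (1)·(1) + (-4)·(-4)) / 4 = 28/4 = 7
  S[A,B] = ((1)·(-3) + (-1)·(4) + (3)·(-2) + (1)·(-2) + (-4)·(3)) / 4 = -27/4 = -6.75
  S[B,B] = ((-3)·(-3) + (4)·(4) + (-2)·(-2) + (-2)·(-2) + (3)·(3)) / 4 = 42/4 = 10.5
  S = [[7, -6.75],
 [-6.75, 10.5]].

Step 3 — invert S. det(S) = 7·10.5 - (-6.75)² = 27.9375.
  S^{-1} = (1/det) · [[d, -b], [-b, a]] = [[0.3758, 0.2416],
 [0.2416, 0.2506]].

Step 4 — quadratic form (x̄ - mu_0)^T · S^{-1} · (x̄ - mu_0):
  S^{-1} · (x̄ - mu_0) = (-0.1074, -0.2595),
  (x̄ - mu_0)^T · [...] = (1)·(-0.1074) + (-2)·(-0.2595) = 0.4116.

Step 5 — scale by n: T² = 5 · 0.4116 = 2.0582.

T² ≈ 2.0582


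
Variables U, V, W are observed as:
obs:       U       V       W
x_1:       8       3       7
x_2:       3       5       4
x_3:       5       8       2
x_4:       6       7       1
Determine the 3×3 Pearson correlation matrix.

Step 1 — column means:
  mean(U) = (8 + 3 + 5 + 6) / 4 = 22/4 = 5.5
  mean(V) = (3 + 5 + 8 + 7) / 4 = 23/4 = 5.75
  mean(W) = (7 + 4 + 2 + 1) / 4 = 14/4 = 3.5

Step 2 — sample variances and covariances s[i,j] = (1/(n-1)) · Σ_k (x_{k,i} - mean_i) · (x_{k,j} - mean_j), with n-1 = 3:
  s[U,U] = ((2.5)·(2.5) + (-2.5)·(-2.5) + (-0.5)·(-0.5) + (0.5)·(0.5)) / 3 = 13/3 = 4.3333
  s[U,V] = ((2.5)·(-2.75) + (-2.5)·(-0.75) + (-0.5)·(2.25) + (0.5)·(1.25)) / 3 = -5.5/3 = -1.8333
  s[U,W] = ((2.5)·(3.5) + (-2.5)·(0.5) + (-0.5)·(-1.5) + (0.5)·(-2.5)) / 3 = 7/3 = 2.3333
  s[V,V] = ((-2.75)·(-2.75) + (-0.75)·(-0.75) + (2.25)·(2.25) + (1.25)·(1.25)) / 3 = 14.75/3 = 4.9167
  s[V,W] = ((-2.75)·(3.5) + (-0.75)·(0.5) + (2.25)·(-1.5) + (1.25)·(-2.5)) / 3 = -16.5/3 = -5.5
  s[W,W] = ((3.5)·(3.5) + (0.5)·(0.5) + (-1.5)·(-1.5) + (-2.5)·(-2.5)) / 3 = 21/3 = 7
  Sample standard deviations s_i = √(s[i,i]):
  s(U) = √(4.3333) = 2.0817
  s(V) = √(4.9167) = 2.2174
  s(W) = √(7) = 2.6458

Step 3 — r_{ij} = s_{ij} / (s_i · s_j):
  r[U,U] = 1 (diagonal).
  r[U,V] = -1.8333 / (2.0817 · 2.2174) = -1.8333 / 4.6158 = -0.3972
  r[U,W] = 2.3333 / (2.0817 · 2.6458) = 2.3333 / 5.5076 = 0.4237
  r[V,V] = 1 (diagonal).
  r[V,W] = -5.5 / (2.2174 · 2.6458) = -5.5 / 5.8666 = -0.9375
  r[W,W] = 1 (diagonal).

R is symmetric with unit diagonal. Assembling:

R = [[1, -0.3972, 0.4237],
 [-0.3972, 1, -0.9375],
 [0.4237, -0.9375, 1]]


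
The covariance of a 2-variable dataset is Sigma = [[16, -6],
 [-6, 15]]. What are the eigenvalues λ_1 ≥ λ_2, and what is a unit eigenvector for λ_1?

Step 1 — characteristic polynomial of 2×2 Sigma:
  det(Sigma - λI) = λ² - trace · λ + det = 0.
  trace = 16 + 15 = 31, det = 16·15 - (-6)² = 204.
Step 2 — discriminant:
  Δ = trace² - 4·det = 961 - 816 = 145.
Step 3 — eigenvalues:
  λ = (trace ± √Δ)/2 = (31 ± 12.0416)/2,
  λ_1 = 21.5208,  λ_2 = 9.4792.

Step 4 — unit eigenvector for λ_1: solve (Sigma - λ_1 I)v = 0. First row:
  (16 - 21.5208)·v_x + (-6)·v_y = 0, i.e. (-5.5208)·v_x + (-6)·v_y = 0,
  so v ∝ (b, λ_1 - a) = (-6, 5.5208); multiply by -1 so the first entry is positive: u = (6, -5.5208).
  ||u|| = √((6)² + (-5.5208)²) = √(66.4792) ≈ 8.1535,
  v_1 = u/||u|| ≈ (0.7359, -0.6771) (||v_1|| = 1).

λ_1 = 21.5208,  λ_2 = 9.4792;  v_1 ≈ (0.7359, -0.6771)


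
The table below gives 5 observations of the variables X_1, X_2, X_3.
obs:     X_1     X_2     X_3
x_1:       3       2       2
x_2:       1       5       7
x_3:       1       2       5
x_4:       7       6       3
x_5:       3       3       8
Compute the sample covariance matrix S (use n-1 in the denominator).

Step 1 — column means:
  mean(X_1) = (3 + 1 + 1 + 7 + 3) / 5 = 15/5 = 3
  mean(X_2) = (2 + 5 + 2 + 6 + 3) / 5 = 18/5 = 3.6
  mean(X_3) = (2 + 7 + 5 + 3 + 8) / 5 = 25/5 = 5

Step 2 — sample covariance S[i,j] = (1/(n-1)) · Σ_k (x_{k,i} - mean_i) · (x_{k,j} - mean_j), with n-1 = 4.
  S[X_1,X_1] = ((0)·(0) + (-2)·(-2) + (-2)·(-2) + (4)·(4) + (0)·(0)) / 4 = 24/4 = 6
  S[X_1,X_2] = ((0)·(-1.6) + (-2)·(1.4) + (-2)·(-1.6) + (4)·(2.4) + (0)·(-0.6)) / 4 = 10/4 = 2.5
  S[X_1,X_3] = ((0)·(-3) + (-2)·(2) + (-2)·(0) + (4)·(-2) + (0)·(3)) / 4 = -12/4 = -3
  S[X_2,X_2] = ((-1.6)·(-1.6) + (1.4)·(1.4) + (-1.6)·(-1.6) + (2.4)·(2.4) + (-0.6)·(-0.6)) / 4 = 13.2/4 = 3.3
  S[X_2,X_3] = ((-1.6)·(-3) + (1.4)·(2) + (-1.6)·(0) + (2.4)·(-2) + (-0.6)·(3)) / 4 = 1/4 = 0.25
  S[X_3,X_3] = ((-3)·(-3) + (2)·(2) + (0)·(0) + (-2)·(-2) + (3)·(3)) / 4 = 26/4 = 6.5

S is symmetric (S[j,i] = S[i,j]). Assembling:

S = [[6, 2.5, -3],
 [2.5, 3.3, 0.25],
 [-3, 0.25, 6.5]]


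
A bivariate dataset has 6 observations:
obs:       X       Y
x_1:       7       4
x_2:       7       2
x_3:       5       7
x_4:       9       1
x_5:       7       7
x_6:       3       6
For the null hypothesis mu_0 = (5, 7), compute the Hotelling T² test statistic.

Step 1 — sample mean vector:
  mean(X) = (7 + 7 + 5 + 9 + 7 + 3) / 6 = 38/6 = 6.3333
  mean(Y) = (4 + 2 + 7 + 1 + 7 + 6) / 6 = 27/6 = 4.5
  x̄ = (6.3333, 4.5),  deviation x̄ - mu_0 = (6.3333, 4.5) - (5, 7) = (1.3333, -2.5).

Step 2 — sample covariance matrix, S[i,j] = (1/(n-1)) · Σ_k (x_{k,i} - mean_i) · (x_{k,j} - mean_j), divisor n-1 = 5:
  S[X,X] = ((0.6667)·(0.6667) + (0.6667)·(0.6667) + (-1.3333)·(-1.3333) + (2.6667)·(2.6667) + (0.6667)·(0.6667) + (-3.3333)·(-3.3333)) / 5 = 21.3333/5 = 4.2667
  S[X,Y] = ((0.6667)·(-0.5) + (0.6667)·(-2.5) + (-1.3333)·(2.5) + (2.6667)·(-3.5) + (0.6667)·(2.5) + (-3.3333)·(1.5)) / 5 = -18/5 = -3.6
  S[Y,Y] = ((-0.5)·(-0.5) + (-2.5)·(-2.5) + (2.5)·(2.5) + (-3.5)·(-3.5) + (2.5)·(2.5) + (1.5)·(1.5)) / 5 = 33.5/5 = 6.7
  S = [[4.2667, -3.6],
 [-3.6, 6.7]].

Step 3 — invert S. det(S) = 4.2667·6.7 - (-3.6)² = 15.6267.
  S^{-1} = (1/det) · [[d, -b], [-b, a]] = [[0.4288, 0.2304],
 [0.2304, 0.273]].

Step 4 — quadratic form (x̄ - mu_0)^T · S^{-1} · (x̄ - mu_0):
  S^{-1} · (x̄ - mu_0) = (-0.0043, -0.3754),
  (x̄ - mu_0)^T · [...] = (1.3333)·(-0.0043) + (-2.5)·(-0.3754) = 0.9329.

Step 5 — scale by n: T² = 6 · 0.9329 = 5.5973.

T² ≈ 5.5973


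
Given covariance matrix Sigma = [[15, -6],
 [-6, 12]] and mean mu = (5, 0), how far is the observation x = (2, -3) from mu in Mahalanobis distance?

Step 1 — centre the observation: (x - mu) = (-3, -3).

Step 2 — invert Sigma. det(Sigma) = 15·12 - (-6)² = 144.
  Sigma^{-1} = (1/det) · [[d, -b], [-b, a]] = [[0.0833, 0.0417],
 [0.0417, 0.1042]].

Step 3 — form the quadratic (x - mu)^T · Sigma^{-1} · (x - mu):
  Sigma^{-1} · (x - mu) = (-0.375, -0.4375).
  (x - mu)^T · [Sigma^{-1} · (x - mu)] = (-3)·(-0.375) + (-3)·(-0.4375) = 2.4375.

Step 4 — take square root: d = √(2.4375) ≈ 1.5612.

d(x, mu) = √(2.4375) ≈ 1.5612


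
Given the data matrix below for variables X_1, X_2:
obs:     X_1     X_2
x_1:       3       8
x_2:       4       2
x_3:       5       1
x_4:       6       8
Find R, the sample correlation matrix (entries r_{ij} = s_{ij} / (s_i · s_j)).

Step 1 — column means:
  mean(X_1) = (3 + 4 + 5 + 6) / 4 = 18/4 = 4.5
  mean(X_2) = (8 + 2 + 1 + 8) / 4 = 19/4 = 4.75

Step 2 — sample variances and covariances s[i,j] = (1/(n-1)) · Σ_k (x_{k,i} - mean_i) · (x_{k,j} - mean_j), with n-1 = 3:
  s[X_1,X_1] = ((-1.5)·(-1.5) + (-0.5)·(-0.5) + (0.5)·(0.5) + (1.5)·(1.5)) / 3 = 5/3 = 1.6667
  s[X_1,X_2] = ((-1.5)·(3.25) + (-0.5)·(-2.75) + (0.5)·(-3.75) + (1.5)·(3.25)) / 3 = -0.5/3 = -0.1667
  s[X_2,X_2] = ((3.25)·(3.25) + (-2.75)·(-2.75) + (-3.75)·(-3.75) + (3.25)·(3.25)) / 3 = 42.75/3 = 14.25
  Sample standard deviations s_i = √(s[i,i]):
  s(X_1) = √(1.6667) = 1.291
  s(X_2) = √(14.25) = 3.7749

Step 3 — r_{ij} = s_{ij} / (s_i · s_j):
  r[X_1,X_1] = 1 (diagonal).
  r[X_1,X_2] = -0.1667 / (1.291 · 3.7749) = -0.1667 / 4.8734 = -0.0342
  r[X_2,X_2] = 1 (diagonal).

R is symmetric with unit diagonal. Assembling:

R = [[1, -0.0342],
 [-0.0342, 1]]


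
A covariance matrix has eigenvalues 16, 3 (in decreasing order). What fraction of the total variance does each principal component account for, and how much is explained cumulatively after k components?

Step 1 — total variance = trace(Sigma) = Σ λ_i = 16 + 3 = 19.

Step 2 — fraction explained by component i = λ_i / Σ λ:
  PC1: 16/19 = 0.8421
  PC2: 3/19 = 0.1579

Step 3 — cumulative fraction after k components = (λ_1 + ... + λ_k) / Σ λ:
  k = 1: 16/19 = 0.8421
  k = 2: (16 + 3)/19 = 19/19 = 1

Summary (fraction, with percent):

explained: PC1 0.8421 (84.21%), PC2 0.1579 (15.79%);  cumulative: 0.8421, 1


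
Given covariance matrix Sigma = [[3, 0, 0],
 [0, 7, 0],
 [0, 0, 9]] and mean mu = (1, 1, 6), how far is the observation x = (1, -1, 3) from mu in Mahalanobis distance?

Step 1 — centre the observation: (x - mu) = (0, -2, -3).

Step 2 — invert Sigma (cofactor / det for 3×3, or solve directly):
  Sigma^{-1} = [[0.3333, 0, 0],
 [0, 0.1429, 0],
 [0, 0, 0.1111]].

Step 3 — form the quadratic (x - mu)^T · Sigma^{-1} · (x - mu):
  Sigma^{-1} · (x - mu) = (0, -0.2857, -0.3333).
  (x - mu)^T · [Sigma^{-1} · (x - mu)] = (0)·(0) + (-2)·(-0.2857) + (-3)·(-0.3333) = 1.5714.

Step 4 — take square root: d = √(1.5714) ≈ 1.2536.

d(x, mu) = √(1.5714) ≈ 1.2536


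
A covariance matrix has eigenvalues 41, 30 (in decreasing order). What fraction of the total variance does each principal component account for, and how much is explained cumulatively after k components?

Step 1 — total variance = trace(Sigma) = Σ λ_i = 41 + 30 = 71.

Step 2 — fraction explained by component i = λ_i / Σ λ:
  PC1: 41/71 = 0.5775
  PC2: 30/71 = 0.4225

Step 3 — cumulative fraction after k components = (λ_1 + ... + λ_k) / Σ λ:
  k = 1: 41/71 = 0.5775
  k = 2: (41 + 30)/71 = 71/71 = 1

Summary (fraction, with percent):

explained: PC1 0.5775 (57.75%), PC2 0.4225 (42.25%);  cumulative: 0.5775, 1


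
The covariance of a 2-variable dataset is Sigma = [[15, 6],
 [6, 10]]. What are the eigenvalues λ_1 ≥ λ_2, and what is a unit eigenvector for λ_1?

Step 1 — characteristic polynomial of 2×2 Sigma:
  det(Sigma - λI) = λ² - trace · λ + det = 0.
  trace = 15 + 10 = 25, det = 15·10 - (6)² = 114.
Step 2 — discriminant:
  Δ = trace² - 4·det = 625 - 456 = 169.
Step 3 — eigenvalues:
  λ = (trace ± √Δ)/2 = (25 ± 13)/2,
  λ_1 = 19,  λ_2 = 6.

Step 4 — unit eigenvector for λ_1: solve (Sigma - λ_1 I)v = 0. First row:
  (15 - 19)·v_x + (6)·v_y = 0, i.e. (-4)·v_x + (6)·v_y = 0,
  so v ∝ (b, λ_1 - a) = (6, 4) = u.
  ||u|| = √((6)² + (4)²) = √(52) ≈ 7.2111,
  v_1 = u/||u|| ≈ (0.8321, 0.5547) (||v_1|| = 1).

λ_1 = 19,  λ_2 = 6;  v_1 ≈ (0.8321, 0.5547)


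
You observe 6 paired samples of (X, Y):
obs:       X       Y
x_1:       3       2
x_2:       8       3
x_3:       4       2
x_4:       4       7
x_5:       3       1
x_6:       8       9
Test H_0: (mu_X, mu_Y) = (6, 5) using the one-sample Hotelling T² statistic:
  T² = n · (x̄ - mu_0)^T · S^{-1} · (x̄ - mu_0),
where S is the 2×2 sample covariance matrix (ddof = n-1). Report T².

Step 1 — sample mean vector:
  mean(X) = (3 + 8 + 4 + 4 + 3 + 8) / 6 = 30/6 = 5
  mean(Y) = (2 + 3 + 2 + 7 + 1 + 9) / 6 = 24/6 = 4
  x̄ = (5, 4),  deviation x̄ - mu_0 = (5, 4) - (6, 5) = (-1, -1).

Step 2 — sample covariance matrix, S[i,j] = (1/(n-1)) · Σ_k (x_{k,i} - mean_i) · (x_{k,j} - mean_j), divisor n-1 = 5:
  S[X,X] = ((-2)·(-2) + (3)·(3) + (-1)·(-1) + (-1)·(-1) + (-2)·(-2) + (3)·(3)) / 5 = 28/5 = 5.6
  S[X,Y] = ((-2)·(-2) + (3)·(-1) + (-1)·(-2) + (-1)·(3) + (-2)·(-3) + (3)·(5)) / 5 = 21/5 = 4.2
  S[Y,Y] = ((-2)·(-2) + (-1)·(-1) + (-2)·(-2) + (3)·(3) + (-3)·(-3) + (5)·(5)) / 5 = 52/5 = 10.4
  S = [[5.6, 4.2],
 [4.2, 10.4]].

Step 3 — invert S. det(S) = 5.6·10.4 - (4.2)² = 40.6.
  S^{-1} = (1/det) · [[d, -b], [-b, a]] = [[0.2562, -0.1034],
 [-0.1034, 0.1379]].

Step 4 — quadratic form (x̄ - mu_0)^T · S^{-1} · (x̄ - mu_0):
  S^{-1} · (x̄ - mu_0) = (-0.1527, -0.0345),
  (x̄ - mu_0)^T · [...] = (-1)·(-0.1527) + (-1)·(-0.0345) = 0.1872.

Step 5 — scale by n: T² = 6 · 0.1872 = 1.1232.

T² ≈ 1.1232


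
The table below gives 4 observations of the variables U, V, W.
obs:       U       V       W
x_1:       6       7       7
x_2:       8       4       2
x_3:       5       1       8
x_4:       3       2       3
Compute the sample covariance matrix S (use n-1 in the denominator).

Step 1 — column means:
  mean(U) = (6 + 8 + 5 + 3) / 4 = 22/4 = 5.5
  mean(V) = (7 + 4 + 1 + 2) / 4 = 14/4 = 3.5
  mean(W) = (7 + 2 + 8 + 3) / 4 = 20/4 = 5

Step 2 — sample covariance S[i,j] = (1/(n-1)) · Σ_k (x_{k,i} - mean_i) · (x_{k,j} - mean_j), with n-1 = 3.
  S[U,U] = ((0.5)·(0.5) + (2.5)·(2.5) + (-0.5)·(-0.5) + (-2.5)·(-2.5)) / 3 = 13/3 = 4.3333
  S[U,V] = ((0.5)·(3.5) + (2.5)·(0.5) + (-0.5)·(-2.5) + (-2.5)·(-1.5)) / 3 = 8/3 = 2.6667
  S[U,W] = ((0.5)·(2) + (2.5)·(-3) + (-0.5)·(3) + (-2.5)·(-2)) / 3 = -3/3 = -1
  S[V,V] = ((3.5)·(3.5) + (0.5)·(0.5) + (-2.5)·(-2.5) + (-1.5)·(-1.5)) / 3 = 21/3 = 7
  S[V,W] = ((3.5)·(2) + (0.5)·(-3) + (-2.5)·(3) + (-1.5)·(-2)) / 3 = 1/3 = 0.3333
  S[W,W] = ((2)·(2) + (-3)·(-3) + (3)·(3) + (-2)·(-2)) / 3 = 26/3 = 8.6667

S is symmetric (S[j,i] = S[i,j]). Assembling:

S = [[4.3333, 2.6667, -1],
 [2.6667, 7, 0.3333],
 [-1, 0.3333, 8.6667]]


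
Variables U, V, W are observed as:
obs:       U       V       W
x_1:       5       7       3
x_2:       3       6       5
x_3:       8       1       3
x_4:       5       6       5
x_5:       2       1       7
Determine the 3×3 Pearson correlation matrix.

Step 1 — column means:
  mean(U) = (5 + 3 + 8 + 5 + 2) / 5 = 23/5 = 4.6
  mean(V) = (7 + 6 + 1 + 6 + 1) / 5 = 21/5 = 4.2
  mean(W) = (3 + 5 + 3 + 5 + 7) / 5 = 23/5 = 4.6

Step 2 — sample variances and covariances s[i,j] = (1/(n-1)) · Σ_k (x_{k,i} - mean_i) · (x_{k,j} - mean_j), with n-1 = 4:
  s[U,U] = ((0.4)·(0.4) + (-1.6)·(-1.6) + (3.4)·(3.4) + (0.4)·(0.4) + (-2.6)·(-2.6)) / 4 = 21.2/4 = 5.3
  s[U,V] = ((0.4)·(2.8) + (-1.6)·(1.8) + (3.4)·(-3.2) + (0.4)·(1.8) + (-2.6)·(-3.2)) / 4 = -3.6/4 = -0.9
  s[U,W] = ((0.4)·(-1.6) + (-1.6)·(0.4) + (3.4)·(-1.6) + (0.4)·(0.4) + (-2.6)·(2.4)) / 4 = -12.8/4 = -3.2
  s[V,V] = ((2.8)·(2.8) + (1.8)·(1.8) + (-3.2)·(-3.2) + (1.8)·(1.8) + (-3.2)·(-3.2)) / 4 = 34.8/4 = 8.7
  s[V,W] = ((2.8)·(-1.6) + (1.8)·(0.4) + (-3.2)·(-1.6) + (1.8)·(0.4) + (-3.2)·(2.4)) / 4 = -5.6/4 = -1.4
  s[W,W] = ((-1.6)·(-1.6) + (0.4)·(0.4) + (-1.6)·(-1.6) + (0.4)·(0.4) + (2.4)·(2.4)) / 4 = 11.2/4 = 2.8
  Sample standard deviations s_i = √(s[i,i]):
  s(U) = √(5.3) = 2.3022
  s(V) = √(8.7) = 2.9496
  s(W) = √(2.8) = 1.6733

Step 3 — r_{ij} = s_{ij} / (s_i · s_j):
  r[U,U] = 1 (diagonal).
  r[U,V] = -0.9 / (2.3022 · 2.9496) = -0.9 / 6.7904 = -0.1325
  r[U,W] = -3.2 / (2.3022 · 1.6733) = -3.2 / 3.8523 = -0.8307
  r[V,V] = 1 (diagonal).
  r[V,W] = -1.4 / (2.9496 · 1.6733) = -1.4 / 4.9356 = -0.2837
  r[W,W] = 1 (diagonal).

R is symmetric with unit diagonal. Assembling:

R = [[1, -0.1325, -0.8307],
 [-0.1325, 1, -0.2837],
 [-0.8307, -0.2837, 1]]


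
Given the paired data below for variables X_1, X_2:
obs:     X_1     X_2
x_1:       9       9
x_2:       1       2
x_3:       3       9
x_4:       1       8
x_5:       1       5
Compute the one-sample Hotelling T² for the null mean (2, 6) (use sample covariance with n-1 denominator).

Step 1 — sample mean vector:
  mean(X_1) = (9 + 1 + 3 + 1 + 1) / 5 = 15/5 = 3
  mean(X_2) = (9 + 2 + 9 + 8 + 5) / 5 = 33/5 = 6.6
  x̄ = (3, 6.6),  deviation x̄ - mu_0 = (3, 6.6) - (2, 6) = (1, 0.6).

Step 2 — sample covariance matrix, S[i,j] = (1/(n-1)) · Σ_k (x_{k,i} - mean_i) · (x_{k,j} - mean_j), divisor n-1 = 4:
  S[X_1,X_1] = ((6)·(6) + (-2)·(-2) + (0)·(0) + (-2)·(-2) + (-2)·(-2)) / 4 = 48/4 = 12
  S[X_1,X_2] = ((6)·(2.4) + (-2)·(-4.6) + (0)·(2.4) + (-2)·(1.4) + (-2)·(-1.6)) / 4 = 24/4 = 6
  S[X_2,X_2] = ((2.4)·(2.4) + (-4.6)·(-4.6) + (2.4)·(2.4) + (1.4)·(1.4) + (-1.6)·(-1.6)) / 4 = 37.2/4 = 9.3
  S = [[12, 6],
 [6, 9.3]].

Step 3 — invert S. det(S) = 12·9.3 - (6)² = 75.6.
  S^{-1} = (1/det) · [[d, -b], [-b, a]] = [[0.123, -0.0794],
 [-0.0794, 0.1587]].

Step 4 — quadratic form (x̄ - mu_0)^T · S^{-1} · (x̄ - mu_0):
  S^{-1} · (x̄ - mu_0) = (0.0754, 0.0159),
  (x̄ - mu_0)^T · [...] = (1)·(0.0754) + (0.6)·(0.0159) = 0.0849.

Step 5 — scale by n: T² = 5 · 0.0849 = 0.4246.

T² ≈ 0.4246


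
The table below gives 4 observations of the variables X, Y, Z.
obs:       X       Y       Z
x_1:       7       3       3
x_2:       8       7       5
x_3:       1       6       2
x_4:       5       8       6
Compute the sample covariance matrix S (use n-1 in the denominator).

Step 1 — column means:
  mean(X) = (7 + 8 + 1 + 5) / 4 = 21/4 = 5.25
  mean(Y) = (3 + 7 + 6 + 8) / 4 = 24/4 = 6
  mean(Z) = (3 + 5 + 2 + 6) / 4 = 16/4 = 4

Step 2 — sample covariance S[i,j] = (1/(n-1)) · Σ_k (x_{k,i} - mean_i) · (x_{k,j} - mean_j), with n-1 = 3.
  S[X,X] = ((1.75)·(1.75) + (2.75)·(2.75) + (-4.25)·(-4.25) + (-0.25)·(-0.25)) / 3 = 28.75/3 = 9.5833
  S[X,Y] = ((1.75)·(-3) + (2.75)·(1) + (-4.25)·(0) + (-0.25)·(2)) / 3 = -3/3 = -1
  S[X,Z] = ((1.75)·(-1) + (2.75)·(1) + (-4.25)·(-2) + (-0.25)·(2)) / 3 = 9/3 = 3
  S[Y,Y] = ((-3)·(-3) + (1)·(1) + (0)·(0) + (2)·(2)) / 3 = 14/3 = 4.6667
  S[Y,Z] = ((-3)·(-1) + (1)·(1) + (0)·(-2) + (2)·(2)) / 3 = 8/3 = 2.6667
  S[Z,Z] = ((-1)·(-1) + (1)·(1) + (-2)·(-2) + (2)·(2)) / 3 = 10/3 = 3.3333

S is symmetric (S[j,i] = S[i,j]). Assembling:

S = [[9.5833, -1, 3],
 [-1, 4.6667, 2.6667],
 [3, 2.6667, 3.3333]]


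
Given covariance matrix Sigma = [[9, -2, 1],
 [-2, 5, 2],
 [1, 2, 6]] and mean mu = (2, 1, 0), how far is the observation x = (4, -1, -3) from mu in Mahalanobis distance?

Step 1 — centre the observation: (x - mu) = (2, -2, -3).

Step 2 — invert Sigma (cofactor / det for 3×3, or solve directly):
  Sigma^{-1} = [[0.132, 0.0711, -0.0457],
 [0.0711, 0.269, -0.1015],
 [-0.0457, -0.1015, 0.2081]].

Step 3 — form the quadratic (x - mu)^T · Sigma^{-1} · (x - mu):
  Sigma^{-1} · (x - mu) = (0.2589, -0.0914, -0.5127).
  (x - mu)^T · [Sigma^{-1} · (x - mu)] = (2)·(0.2589) + (-2)·(-0.0914) + (-3)·(-0.5127) = 2.2386.

Step 4 — take square root: d = √(2.2386) ≈ 1.4962.

d(x, mu) = √(2.2386) ≈ 1.4962


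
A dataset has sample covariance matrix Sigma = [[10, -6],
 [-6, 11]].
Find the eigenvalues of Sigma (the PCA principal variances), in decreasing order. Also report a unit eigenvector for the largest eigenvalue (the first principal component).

Step 1 — characteristic polynomial of 2×2 Sigma:
  det(Sigma - λI) = λ² - trace · λ + det = 0.
  trace = 10 + 11 = 21, det = 10·11 - (-6)² = 74.
Step 2 — discriminant:
  Δ = trace² - 4·det = 441 - 296 = 145.
Step 3 — eigenvalues:
  λ = (trace ± √Δ)/2 = (21 ± 12.0416)/2,
  λ_1 = 16.5208,  λ_2 = 4.4792.

Step 4 — unit eigenvector for λ_1: solve (Sigma - λ_1 I)v = 0. First row:
  (10 - 16.5208)·v_x + (-6)·v_y = 0, i.e. (-6.5208)·v_x + (-6)·v_y = 0,
  so v ∝ (b, λ_1 - a) = (-6, 6.5208); multiply by -1 so the first entry is positive: u = (6, -6.5208).
  ||u|| = √((6)² + (-6.5208)²) = √(78.5208) ≈ 8.8612,
  v_1 = u/||u|| ≈ (0.6771, -0.7359) (||v_1|| = 1).

λ_1 = 16.5208,  λ_2 = 4.4792;  v_1 ≈ (0.6771, -0.7359)


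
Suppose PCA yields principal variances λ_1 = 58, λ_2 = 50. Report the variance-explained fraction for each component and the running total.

Step 1 — total variance = trace(Sigma) = Σ λ_i = 58 + 50 = 108.

Step 2 — fraction explained by component i = λ_i / Σ λ:
  PC1: 58/108 = 0.537
  PC2: 50/108 = 0.463

Step 3 — cumulative fraction after k components = (λ_1 + ... + λ_k) / Σ λ:
  k = 1: 58/108 = 0.537
  k = 2: (58 + 50)/108 = 108/108 = 1

Summary (fraction, with percent):

explained: PC1 0.537 (53.7%), PC2 0.463 (46.3%);  cumulative: 0.537, 1


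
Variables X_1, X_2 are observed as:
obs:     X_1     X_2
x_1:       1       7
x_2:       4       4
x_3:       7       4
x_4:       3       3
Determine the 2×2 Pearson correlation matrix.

Step 1 — column means:
  mean(X_1) = (1 + 4 + 7 + 3) / 4 = 15/4 = 3.75
  mean(X_2) = (7 + 4 + 4 + 3) / 4 = 18/4 = 4.5

Step 2 — sample variances and covariances s[i,j] = (1/(n-1)) · Σ_k (x_{k,i} - mean_i) · (x_{k,j} - mean_j), with n-1 = 3:
  s[X_1,X_1] = ((-2.75)·(-2.75) + (0.25)·(0.25) + (3.25)·(3.25) + (-0.75)·(-0.75)) / 3 = 18.75/3 = 6.25
  s[X_1,X_2] = ((-2.75)·(2.5) + (0.25)·(-0.5) + (3.25)·(-0.5) + (-0.75)·(-1.5)) / 3 = -7.5/3 = -2.5
  s[X_2,X_2] = ((2.5)·(2.5) + (-0.5)·(-0.5) + (-0.5)·(-0.5) + (-1.5)·(-1.5)) / 3 = 9/3 = 3
  Sample standard deviations s_i = √(s[i,i]):
  s(X_1) = √(6.25) = 2.5
  s(X_2) = √(3) = 1.7321

Step 3 — r_{ij} = s_{ij} / (s_i · s_j):
  r[X_1,X_1] = 1 (diagonal).
  r[X_1,X_2] = -2.5 / (2.5 · 1.7321) = -2.5 / 4.3301 = -0.5774
  r[X_2,X_2] = 1 (diagonal).

R is symmetric with unit diagonal. Assembling:

R = [[1, -0.5774],
 [-0.5774, 1]]


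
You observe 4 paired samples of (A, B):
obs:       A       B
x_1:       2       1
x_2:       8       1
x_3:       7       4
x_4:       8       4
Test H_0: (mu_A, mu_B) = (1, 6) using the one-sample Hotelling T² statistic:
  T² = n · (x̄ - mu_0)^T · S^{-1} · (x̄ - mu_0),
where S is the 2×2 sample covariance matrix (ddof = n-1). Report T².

Step 1 — sample mean vector:
  mean(A) = (2 + 8 + 7 + 8) / 4 = 25/4 = 6.25
  mean(B) = (1 + 1 + 4 + 4) / 4 = 10/4 = 2.5
  x̄ = (6.25, 2.5),  deviation x̄ - mu_0 = (6.25, 2.5) - (1, 6) = (5.25, -3.5).

Step 2 — sample covariance matrix, S[i,j] = (1/(n-1)) · Σ_k (x_{k,i} - mean_i) · (x_{k,j} - mean_j), divisor n-1 = 3:
  S[A,A] = ((-4.25)·(-4.25) + (1.75)·(1.75) + (0.75)·(0.75) + (1.75)·(1.75)) / 3 = 24.75/3 = 8.25
  S[A,B] = ((-4.25)·(-1.5) + (1.75)·(-1.5) + (0.75)·(1.5) + (1.75)·(1.5)) / 3 = 7.5/3 = 2.5
  S[B,B] = ((-1.5)·(-1.5) + (-1.5)·(-1.5) + (1.5)·(1.5) + (1.5)·(1.5)) / 3 = 9/3 = 3
  S = [[8.25, 2.5],
 [2.5, 3]].

Step 3 — invert S. det(S) = 8.25·3 - (2.5)² = 18.5.
  S^{-1} = (1/det) · [[d, -b], [-b, a]] = [[0.1622, -0.1351],
 [-0.1351, 0.4459]].

Step 4 — quadratic form (x̄ - mu_0)^T · S^{-1} · (x̄ - mu_0):
  S^{-1} · (x̄ - mu_0) = (1.3243, -2.2703),
  (x̄ - mu_0)^T · [...] = (5.25)·(1.3243) + (-3.5)·(-2.2703) = 14.8986.

Step 5 — scale by n: T² = 4 · 14.8986 = 59.5946.

T² ≈ 59.5946


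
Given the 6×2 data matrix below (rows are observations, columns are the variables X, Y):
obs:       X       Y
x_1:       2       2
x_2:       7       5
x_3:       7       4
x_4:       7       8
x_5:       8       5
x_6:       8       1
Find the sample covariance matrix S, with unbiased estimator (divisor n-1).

Step 1 — column means:
  mean(X) = (2 + 7 + 7 + 7 + 8 + 8) / 6 = 39/6 = 6.5
  mean(Y) = (2 + 5 + 4 + 8 + 5 + 1) / 6 = 25/6 = 4.1667

Step 2 — sample covariance S[i,j] = (1/(n-1)) · Σ_k (x_{k,i} - mean_i) · (x_{k,j} - mean_j), with n-1 = 5.
  S[X,X] = ((-4.5)·(-4.5) + (0.5)·(0.5) + (0.5)·(0.5) + (0.5)·(0.5) + (1.5)·(1.5) + (1.5)·(1.5)) / 5 = 25.5/5 = 5.1
  S[X,Y] = ((-4.5)·(-2.1667) + (0.5)·(0.8333) + (0.5)·(-0.1667) + (0.5)·(3.8333) + (1.5)·(0.8333) + (1.5)·(-3.1667)) / 5 = 8.5/5 = 1.7
  S[Y,Y] = ((-2.1667)·(-2.1667) + (0.8333)·(0.8333) + (-0.1667)·(-0.1667) + (3.8333)·(3.8333) + (0.8333)·(0.8333) + (-3.1667)·(-3.1667)) / 5 = 30.8333/5 = 6.1667

S is symmetric (S[j,i] = S[i,j]). Assembling:

S = [[5.1, 1.7],
 [1.7, 6.1667]]


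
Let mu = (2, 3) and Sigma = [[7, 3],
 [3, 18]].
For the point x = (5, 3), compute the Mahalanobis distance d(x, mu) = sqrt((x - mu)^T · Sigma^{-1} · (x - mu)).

Step 1 — centre the observation: (x - mu) = (3, 0).

Step 2 — invert Sigma. det(Sigma) = 7·18 - (3)² = 117.
  Sigma^{-1} = (1/det) · [[d, -b], [-b, a]] = [[0.1538, -0.0256],
 [-0.0256, 0.0598]].

Step 3 — form the quadratic (x - mu)^T · Sigma^{-1} · (x - mu):
  Sigma^{-1} · (x - mu) = (0.4615, -0.0769).
  (x - mu)^T · [Sigma^{-1} · (x - mu)] = (3)·(0.4615) + (0)·(-0.0769) = 1.3846.

Step 4 — take square root: d = √(1.3846) ≈ 1.1767.

d(x, mu) = √(1.3846) ≈ 1.1767


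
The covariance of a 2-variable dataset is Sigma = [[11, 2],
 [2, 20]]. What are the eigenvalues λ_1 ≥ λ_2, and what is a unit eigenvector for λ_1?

Step 1 — characteristic polynomial of 2×2 Sigma:
  det(Sigma - λI) = λ² - trace · λ + det = 0.
  trace = 11 + 20 = 31, det = 11·20 - (2)² = 216.
Step 2 — discriminant:
  Δ = trace² - 4·det = 961 - 864 = 97.
Step 3 — eigenvalues:
  λ = (trace ± √Δ)/2 = (31 ± 9.8489)/2,
  λ_1 = 20.4244,  λ_2 = 10.5756.

Step 4 — unit eigenvector for λ_1: solve (Sigma - λ_1 I)v = 0. First row:
  (11 - 20.4244)·v_x + (2)·v_y = 0, i.e. (-9.4244)·v_x + (2)·v_y = 0,
  so v ∝ (b, λ_1 - a) = (2, 9.4244) = u.
  ||u|| = √((2)² + (9.4244)²) = √(92.8199) ≈ 9.6343,
  v_1 = u/||u|| ≈ (0.2076, 0.9782) (||v_1|| = 1).

λ_1 = 20.4244,  λ_2 = 10.5756;  v_1 ≈ (0.2076, 0.9782)


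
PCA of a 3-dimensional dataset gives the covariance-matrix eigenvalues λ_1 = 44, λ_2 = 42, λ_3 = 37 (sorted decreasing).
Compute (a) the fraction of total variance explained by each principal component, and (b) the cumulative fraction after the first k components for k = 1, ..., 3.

Step 1 — total variance = trace(Sigma) = Σ λ_i = 44 + 42 + 37 = 123.

Step 2 — fraction explained by component i = λ_i / Σ λ:
  PC1: 44/123 = 0.3577
  PC2: 42/123 = 0.3415
  PC3: 37/123 = 0.3008

Step 3 — cumulative fraction after k components = (λ_1 + ... + λ_k) / Σ λ:
  k = 1: 44/123 = 0.3577
  k = 2: (44 + 42)/123 = 86/123 = 0.6992
  k = 3: (44 + 42 + 37)/123 = 123/123 = 1

Summary (fraction, with percent):

explained: PC1 0.3577 (35.77%), PC2 0.3415 (34.15%), PC3 0.3008 (30.08%);  cumulative: 0.3577, 0.6992, 1


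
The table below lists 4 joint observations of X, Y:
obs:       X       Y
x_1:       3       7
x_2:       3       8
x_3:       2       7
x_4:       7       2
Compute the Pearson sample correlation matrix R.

Step 1 — column means:
  mean(X) = (3 + 3 + 2 + 7) / 4 = 15/4 = 3.75
  mean(Y) = (7 + 8 + 7 + 2) / 4 = 24/4 = 6

Step 2 — sample variances and covariances s[i,j] = (1/(n-1)) · Σ_k (x_{k,i} - mean_i) · (x_{k,j} - mean_j), with n-1 = 3:
  s[X,X] = ((-0.75)·(-0.75) + (-0.75)·(-0.75) + (-1.75)·(-1.75) + (3.25)·(3.25)) / 3 = 14.75/3 = 4.9167
  s[X,Y] = ((-0.75)·(1) + (-0.75)·(2) + (-1.75)·(1) + (3.25)·(-4)) / 3 = -17/3 = -5.6667
  s[Y,Y] = ((1)·(1) + (2)·(2) + (1)·(1) + (-4)·(-4)) / 3 = 22/3 = 7.3333
  Sample standard deviations s_i = √(s[i,i]):
  s(X) = √(4.9167) = 2.2174
  s(Y) = √(7.3333) = 2.708

Step 3 — r_{ij} = s_{ij} / (s_i · s_j):
  r[X,X] = 1 (diagonal).
  r[X,Y] = -5.6667 / (2.2174 · 2.708) = -5.6667 / 6.0046 = -0.9437
  r[Y,Y] = 1 (diagonal).

R is symmetric with unit diagonal. Assembling:

R = [[1, -0.9437],
 [-0.9437, 1]]


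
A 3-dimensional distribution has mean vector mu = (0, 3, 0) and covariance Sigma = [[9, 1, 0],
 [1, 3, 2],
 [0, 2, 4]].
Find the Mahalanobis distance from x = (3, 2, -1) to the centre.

Step 1 — centre the observation: (x - mu) = (3, -1, -1).

Step 2 — invert Sigma (cofactor / det for 3×3, or solve directly):
  Sigma^{-1} = [[0.1176, -0.0588, 0.0294],
 [-0.0588, 0.5294, -0.2647],
 [0.0294, -0.2647, 0.3824]].

Step 3 — form the quadratic (x - mu)^T · Sigma^{-1} · (x - mu):
  Sigma^{-1} · (x - mu) = (0.3824, -0.4412, -0.0294).
  (x - mu)^T · [Sigma^{-1} · (x - mu)] = (3)·(0.3824) + (-1)·(-0.4412) + (-1)·(-0.0294) = 1.6176.

Step 4 — take square root: d = √(1.6176) ≈ 1.2719.

d(x, mu) = √(1.6176) ≈ 1.2719


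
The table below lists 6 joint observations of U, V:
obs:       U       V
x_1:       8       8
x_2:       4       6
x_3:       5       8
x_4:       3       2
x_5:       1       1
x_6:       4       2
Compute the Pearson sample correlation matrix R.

Step 1 — column means:
  mean(U) = (8 + 4 + 5 + 3 + 1 + 4) / 6 = 25/6 = 4.1667
  mean(V) = (8 + 6 + 8 + 2 + 1 + 2) / 6 = 27/6 = 4.5

Step 2 — sample variances and covariances s[i,j] = (1/(n-1)) · Σ_k (x_{k,i} - mean_i) · (x_{k,j} - mean_j), with n-1 = 5:
  s[U,U] = ((3.8333)·(3.8333) + (-0.1667)·(-0.1667) + (0.8333)·(0.8333) + (-1.1667)·(-1.1667) + (-3.1667)·(-3.1667) + (-0.1667)·(-0.1667)) / 5 = 26.8333/5 = 5.3667
  s[U,V] = ((3.8333)·(3.5) + (-0.1667)·(1.5) + (0.8333)·(3.5) + (-1.1667)·(-2.5) + (-3.1667)·(-3.5) + (-0.1667)·(-2.5)) / 5 = 30.5/5 = 6.1
  s[V,V] = ((3.5)·(3.5) + (1.5)·(1.5) + (3.5)·(3.5) + (-2.5)·(-2.5) + (-3.5)·(-3.5) + (-2.5)·(-2.5)) / 5 = 51.5/5 = 10.3
  Sample standard deviations s_i = √(s[i,i]):
  s(U) = √(5.3667) = 2.3166
  s(V) = √(10.3) = 3.2094

Step 3 — r_{ij} = s_{ij} / (s_i · s_j):
  r[U,U] = 1 (diagonal).
  r[U,V] = 6.1 / (2.3166 · 3.2094) = 6.1 / 7.4348 = 0.8205
  r[V,V] = 1 (diagonal).

R is symmetric with unit diagonal. Assembling:

R = [[1, 0.8205],
 [0.8205, 1]]
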